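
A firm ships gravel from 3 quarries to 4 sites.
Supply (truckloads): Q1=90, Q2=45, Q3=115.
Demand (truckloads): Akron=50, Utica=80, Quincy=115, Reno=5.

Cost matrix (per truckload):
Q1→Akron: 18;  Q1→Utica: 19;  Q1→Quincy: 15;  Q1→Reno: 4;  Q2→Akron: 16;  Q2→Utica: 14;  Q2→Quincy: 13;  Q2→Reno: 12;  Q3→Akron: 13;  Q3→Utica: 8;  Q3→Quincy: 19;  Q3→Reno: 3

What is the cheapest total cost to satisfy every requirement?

One minimum-cost allocation:
  Q1→Quincy: 85 truckloads
  Q1→Reno: 5 truckloads
  Q2→Akron: 15 truckloads
  Q2→Quincy: 30 truckloads
  Q3→Akron: 35 truckloads
  Q3→Utica: 80 truckloads
Total cost = 3020.
(Supply check: Q1 ships 90; Q2 ships 45; Q3 ships 115.)

3020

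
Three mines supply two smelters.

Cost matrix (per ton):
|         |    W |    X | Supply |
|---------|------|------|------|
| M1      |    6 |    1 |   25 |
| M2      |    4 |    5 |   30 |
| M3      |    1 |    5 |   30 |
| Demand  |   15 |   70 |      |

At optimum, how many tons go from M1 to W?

Optimal shipments:
  M1->X: 25 × 1 = 25
  M2->X: 30 × 5 = 150
  M3->W: 15 × 1 = 15
  M3->X: 15 × 5 = 75
Total cost = 265.
The route M1→W is not used.

0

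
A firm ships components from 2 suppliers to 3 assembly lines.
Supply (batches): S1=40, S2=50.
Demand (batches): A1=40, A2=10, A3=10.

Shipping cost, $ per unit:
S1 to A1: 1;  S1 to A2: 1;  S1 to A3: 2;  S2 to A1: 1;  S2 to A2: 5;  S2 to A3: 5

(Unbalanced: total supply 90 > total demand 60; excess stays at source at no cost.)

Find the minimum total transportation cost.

70

Optimal allocation:
  S1->A1: 20 × $1 = $20
  S1->A2: 10 × $1 = $10
  S1->A3: 10 × $2 = $20
  S2->A1: 20 × $1 = $20
Total = 20 + 10 + 20 + 20 = $70.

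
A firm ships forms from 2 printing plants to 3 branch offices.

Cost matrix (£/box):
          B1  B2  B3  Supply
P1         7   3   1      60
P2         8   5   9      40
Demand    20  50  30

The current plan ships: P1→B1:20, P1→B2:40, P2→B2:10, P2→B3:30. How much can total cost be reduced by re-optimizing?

200

Current plan cost = 20·7 + 40·3 + 10·5 + 30·9 = £580.
Optimal plan:
  P1→B2: 30 boxes
  P1→B3: 30 boxes
  P2→B1: 20 boxes
  P2→B2: 20 boxes
Optimal cost = £380.
Saving = 580 − 380 = £200.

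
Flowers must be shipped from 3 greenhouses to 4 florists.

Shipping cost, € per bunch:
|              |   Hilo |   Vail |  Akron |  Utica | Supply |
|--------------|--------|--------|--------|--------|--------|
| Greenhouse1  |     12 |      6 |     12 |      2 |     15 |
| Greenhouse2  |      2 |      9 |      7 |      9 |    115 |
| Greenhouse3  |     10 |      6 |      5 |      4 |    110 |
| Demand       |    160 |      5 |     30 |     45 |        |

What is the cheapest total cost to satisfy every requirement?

An optimal shipping plan:
  Greenhouse1->Utica: 15 × €2 = €30
  Greenhouse2->Hilo: 115 × €2 = €230
  Greenhouse3->Hilo: 45 × €10 = €450
  Greenhouse3->Vail: 5 × €6 = €30
  Greenhouse3->Akron: 30 × €5 = €150
  Greenhouse3->Utica: 30 × €4 = €120
Total = 30 + 230 + 450 + 30 + 150 + 120 = €1010.

1010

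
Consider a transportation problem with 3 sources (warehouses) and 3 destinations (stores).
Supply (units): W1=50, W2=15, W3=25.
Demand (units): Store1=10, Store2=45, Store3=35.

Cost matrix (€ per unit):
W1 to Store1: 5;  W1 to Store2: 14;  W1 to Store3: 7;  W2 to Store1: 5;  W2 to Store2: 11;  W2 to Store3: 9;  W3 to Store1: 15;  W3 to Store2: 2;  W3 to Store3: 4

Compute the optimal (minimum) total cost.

580

One minimum-cost allocation:
  W1–Store1: 10 × €5 = €50
  W1–Store2: 5 × €14 = €70
  W1–Store3: 35 × €7 = €245
  W2–Store2: 15 × €11 = €165
  W3–Store2: 25 × €2 = €50
Total = 50 + 70 + 245 + 165 + 50 = €580.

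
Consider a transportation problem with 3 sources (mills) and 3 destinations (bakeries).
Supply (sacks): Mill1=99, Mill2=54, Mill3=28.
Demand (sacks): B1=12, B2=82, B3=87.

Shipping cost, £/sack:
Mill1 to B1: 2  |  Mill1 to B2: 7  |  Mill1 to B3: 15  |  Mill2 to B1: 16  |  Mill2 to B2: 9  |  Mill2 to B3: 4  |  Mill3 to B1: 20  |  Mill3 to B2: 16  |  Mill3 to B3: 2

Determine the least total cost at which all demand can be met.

A cheapest plan:
  Mill1–B1: 12 sacks
  Mill1–B2: 82 sacks
  Mill1–B3: 5 sacks
  Mill2–B3: 54 sacks
  Mill3–B3: 28 sacks
Total cost = £945.

945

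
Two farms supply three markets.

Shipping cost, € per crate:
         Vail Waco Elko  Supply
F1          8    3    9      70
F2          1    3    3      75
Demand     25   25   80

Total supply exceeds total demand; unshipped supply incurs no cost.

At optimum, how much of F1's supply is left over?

15

Minimum-cost shipments:
  F1–Waco: 25 crates
  F1–Elko: 30 crates
  F2–Vail: 25 crates
  F2–Elko: 50 crates
Total cost = €520.
F1 ships 55 of its 70, leaving 15.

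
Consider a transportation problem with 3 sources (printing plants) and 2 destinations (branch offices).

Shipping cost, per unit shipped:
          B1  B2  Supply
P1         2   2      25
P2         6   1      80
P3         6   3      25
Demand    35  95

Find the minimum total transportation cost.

235

A cheapest plan:
  P1->B1: 25 × 2 = 50
  P2->B2: 80 × 1 = 80
  P3->B1: 10 × 6 = 60
  P3->B2: 15 × 3 = 45
Total = 50 + 80 + 60 + 45 = 235.
(Supply check: P1 ships 25; P2 ships 80; P3 ships 25.)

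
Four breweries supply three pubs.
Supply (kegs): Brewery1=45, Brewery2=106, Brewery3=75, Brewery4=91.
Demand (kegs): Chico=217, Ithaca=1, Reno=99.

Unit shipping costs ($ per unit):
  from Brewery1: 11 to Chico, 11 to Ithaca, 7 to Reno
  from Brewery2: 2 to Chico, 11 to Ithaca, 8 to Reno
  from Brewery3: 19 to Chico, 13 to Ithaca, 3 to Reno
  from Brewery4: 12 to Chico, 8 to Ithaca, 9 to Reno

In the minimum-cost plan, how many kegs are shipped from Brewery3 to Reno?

The minimum-cost plan:
  Brewery1→Chico: 21 kegs
  Brewery1→Reno: 24 kegs
  Brewery2→Chico: 106 kegs
  Brewery3→Reno: 75 kegs
  Brewery4→Chico: 90 kegs
  Brewery4→Ithaca: 1 kegs
Total cost = $1924.
So Brewery3→Reno carries 75 kegs.

75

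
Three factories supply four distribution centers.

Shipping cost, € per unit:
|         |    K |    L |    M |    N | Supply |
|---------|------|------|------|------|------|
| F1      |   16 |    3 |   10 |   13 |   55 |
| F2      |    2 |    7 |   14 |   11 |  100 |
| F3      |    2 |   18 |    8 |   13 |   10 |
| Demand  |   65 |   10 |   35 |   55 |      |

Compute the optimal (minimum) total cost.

1135

Optimal allocation:
  F1–L: 10 × €3 = €30
  F1–M: 25 × €10 = €250
  F1–N: 20 × €13 = €260
  F2–K: 65 × €2 = €130
  F2–N: 35 × €11 = €385
  F3–M: 10 × €8 = €80
Total = 30 + 250 + 260 + 130 + 385 + 80 = €1135.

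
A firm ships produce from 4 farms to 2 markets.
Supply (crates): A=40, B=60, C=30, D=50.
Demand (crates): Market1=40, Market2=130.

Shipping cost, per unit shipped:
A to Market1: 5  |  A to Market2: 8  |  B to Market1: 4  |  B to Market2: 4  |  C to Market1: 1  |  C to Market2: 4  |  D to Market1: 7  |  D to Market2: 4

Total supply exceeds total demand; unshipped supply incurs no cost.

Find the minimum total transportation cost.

680

One minimum-cost allocation:
  A→Market1: 10 × 5 = 50
  A→Market2: 20 × 8 = 160
  B→Market2: 60 × 4 = 240
  C→Market1: 30 × 1 = 30
  D→Market2: 50 × 4 = 200
Total = 50 + 160 + 240 + 30 + 200 = 680.
(Supply check: A ships 30; B ships 60; C ships 30; D ships 50.)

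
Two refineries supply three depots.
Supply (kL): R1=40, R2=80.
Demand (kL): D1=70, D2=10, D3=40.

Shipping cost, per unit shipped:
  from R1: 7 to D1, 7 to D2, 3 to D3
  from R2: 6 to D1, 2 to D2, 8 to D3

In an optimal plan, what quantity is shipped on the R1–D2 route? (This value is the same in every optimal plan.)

Optimal shipments:
  R1–D3: 40 kL
  R2–D1: 70 kL
  R2–D2: 10 kL
Total cost = 560.
The route R1→D2 is not used.

0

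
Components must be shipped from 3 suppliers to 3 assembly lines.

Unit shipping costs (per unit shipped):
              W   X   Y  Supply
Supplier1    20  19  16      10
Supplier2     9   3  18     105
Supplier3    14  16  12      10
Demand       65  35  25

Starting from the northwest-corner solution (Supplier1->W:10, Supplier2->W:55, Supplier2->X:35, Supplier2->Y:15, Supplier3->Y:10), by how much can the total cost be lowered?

130

Current plan cost = 10·20 + 55·9 + 35·3 + 15·18 + 10·12 = 1190.
Optimal plan:
  Supplier1->Y: 10 × 16 = 160
  Supplier2->W: 65 × 9 = 585
  Supplier2->X: 35 × 3 = 105
  Supplier2->Y: 5 × 18 = 90
  Supplier3->Y: 10 × 12 = 120
Optimal cost = 1060.
Saving = 1190 − 1060 = 130.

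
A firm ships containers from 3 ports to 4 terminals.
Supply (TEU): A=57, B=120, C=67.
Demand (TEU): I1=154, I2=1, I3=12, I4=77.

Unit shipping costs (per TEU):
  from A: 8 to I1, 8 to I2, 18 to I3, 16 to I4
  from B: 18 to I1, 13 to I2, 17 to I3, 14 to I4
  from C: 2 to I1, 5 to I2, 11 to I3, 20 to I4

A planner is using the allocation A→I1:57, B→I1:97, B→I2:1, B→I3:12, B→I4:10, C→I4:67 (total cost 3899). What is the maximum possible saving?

1474

Current plan cost = 57·8 + 97·18 + 1·13 + 12·17 + 10·14 + 67·20 = 3899.
Optimal plan:
  A to I1: 57 × 8 = 456
  B to I1: 30 × 18 = 540
  B to I2: 1 × 13 = 13
  B to I3: 12 × 17 = 204
  B to I4: 77 × 14 = 1078
  C to I1: 67 × 2 = 134
Optimal cost = 2425.
Saving = 3899 − 2425 = 1474.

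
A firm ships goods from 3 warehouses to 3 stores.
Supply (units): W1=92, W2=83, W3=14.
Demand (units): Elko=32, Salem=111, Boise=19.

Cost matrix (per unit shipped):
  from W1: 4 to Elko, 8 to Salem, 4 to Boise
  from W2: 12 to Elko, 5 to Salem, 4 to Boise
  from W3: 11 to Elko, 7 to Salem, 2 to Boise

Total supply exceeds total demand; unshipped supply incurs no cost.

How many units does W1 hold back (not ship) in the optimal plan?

Minimum-cost shipments:
  W1 to Elko: 32 × 4 = 128
  W1 to Salem: 28 × 8 = 224
  W1 to Boise: 5 × 4 = 20
  W2 to Salem: 83 × 5 = 415
  W3 to Boise: 14 × 2 = 28
Total cost = 815.
W1 ships 65 of its 92, leaving 27.

27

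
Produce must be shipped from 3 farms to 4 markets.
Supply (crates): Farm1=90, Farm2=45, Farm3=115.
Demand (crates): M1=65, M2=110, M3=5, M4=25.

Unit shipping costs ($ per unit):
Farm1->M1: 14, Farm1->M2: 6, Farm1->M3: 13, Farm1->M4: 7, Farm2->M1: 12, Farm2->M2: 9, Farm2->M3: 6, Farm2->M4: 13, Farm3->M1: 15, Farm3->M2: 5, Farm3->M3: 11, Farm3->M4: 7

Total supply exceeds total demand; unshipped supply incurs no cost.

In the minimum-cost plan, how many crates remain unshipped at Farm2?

Minimum-cost shipments:
  Farm1→M1: 25 × $14 = $350
  Farm1→M4: 20 × $7 = $140
  Farm2→M1: 40 × $12 = $480
  Farm2→M3: 5 × $6 = $30
  Farm3→M2: 110 × $5 = $550
  Farm3→M4: 5 × $7 = $35
Total cost = $1585.
Farm2 ships 45 of its 45, leaving 0.

0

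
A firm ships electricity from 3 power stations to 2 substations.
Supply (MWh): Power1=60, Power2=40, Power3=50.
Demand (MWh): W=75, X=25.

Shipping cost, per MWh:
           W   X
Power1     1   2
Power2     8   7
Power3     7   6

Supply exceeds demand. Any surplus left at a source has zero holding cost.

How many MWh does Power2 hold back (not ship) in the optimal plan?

40

An optimal plan:
  Power1→W: 60 MWh
  Power3→W: 15 MWh
  Power3→X: 25 MWh
Total cost = 315.
Power2 ships 0 of its 40, leaving 40.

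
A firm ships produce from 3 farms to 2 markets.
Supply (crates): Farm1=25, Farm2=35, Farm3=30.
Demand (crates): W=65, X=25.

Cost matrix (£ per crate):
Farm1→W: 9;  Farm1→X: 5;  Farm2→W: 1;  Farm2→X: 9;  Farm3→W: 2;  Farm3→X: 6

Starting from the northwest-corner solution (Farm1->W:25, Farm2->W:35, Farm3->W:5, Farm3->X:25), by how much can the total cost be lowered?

Current plan cost = 25·9 + 35·1 + 5·2 + 25·6 = £420.
Optimal plan:
  Farm1→X: 25 × £5 = £125
  Farm2→W: 35 × £1 = £35
  Farm3→W: 30 × £2 = £60
Optimal cost = £220.
Saving = 420 − 220 = £200.

200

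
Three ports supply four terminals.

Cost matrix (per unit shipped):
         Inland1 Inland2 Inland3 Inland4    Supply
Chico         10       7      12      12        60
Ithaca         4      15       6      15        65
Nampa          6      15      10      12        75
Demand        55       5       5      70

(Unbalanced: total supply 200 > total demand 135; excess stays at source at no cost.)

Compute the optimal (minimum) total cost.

1125

Optimal allocation:
  Chico to Inland2: 5 × 7 = 35
  Ithaca to Inland1: 55 × 4 = 220
  Ithaca to Inland3: 5 × 6 = 30
  Nampa to Inland4: 70 × 12 = 840
Total = 35 + 220 + 30 + 840 = 1125.
(Supply check: Chico ships 5; Ithaca ships 60; Nampa ships 70.)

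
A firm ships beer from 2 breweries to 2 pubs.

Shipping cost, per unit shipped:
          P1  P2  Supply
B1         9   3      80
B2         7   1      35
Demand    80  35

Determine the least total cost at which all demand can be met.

755

A cheapest plan:
  B1–P1: 45 kegs
  B1–P2: 35 kegs
  B2–P1: 35 kegs
Total cost = 755.
(Supply check: B1 ships 80; B2 ships 35.)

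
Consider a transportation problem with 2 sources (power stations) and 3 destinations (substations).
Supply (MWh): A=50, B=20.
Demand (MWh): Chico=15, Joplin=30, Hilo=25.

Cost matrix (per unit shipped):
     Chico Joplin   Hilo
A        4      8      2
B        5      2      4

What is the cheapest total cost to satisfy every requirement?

230

One minimum-cost allocation:
  A to Chico: 15 MWh
  A to Joplin: 10 MWh
  A to Hilo: 25 MWh
  B to Joplin: 20 MWh
Total cost = 230.
(Supply check: A ships 50; B ships 20.)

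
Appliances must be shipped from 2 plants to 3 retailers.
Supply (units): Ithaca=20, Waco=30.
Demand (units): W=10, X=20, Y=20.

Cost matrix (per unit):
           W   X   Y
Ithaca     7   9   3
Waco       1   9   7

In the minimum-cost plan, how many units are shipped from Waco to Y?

Solving gives:
  Ithaca–Y: 20 × 3 = 60
  Waco–W: 10 × 1 = 10
  Waco–X: 20 × 9 = 180
Total cost = 250.
The route Waco→Y is not used.

0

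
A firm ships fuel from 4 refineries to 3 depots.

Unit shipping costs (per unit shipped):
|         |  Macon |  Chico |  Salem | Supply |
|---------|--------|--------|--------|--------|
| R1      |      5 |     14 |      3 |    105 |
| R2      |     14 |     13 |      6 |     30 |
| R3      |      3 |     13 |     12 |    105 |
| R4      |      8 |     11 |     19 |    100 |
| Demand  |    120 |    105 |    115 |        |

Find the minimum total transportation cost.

1975

An optimal shipping plan:
  R1–Macon: 15 × 5 = 75
  R1–Salem: 90 × 3 = 270
  R2–Chico: 5 × 13 = 65
  R2–Salem: 25 × 6 = 150
  R3–Macon: 105 × 3 = 315
  R4–Chico: 100 × 11 = 1100
Total = 75 + 270 + 65 + 150 + 315 + 1100 = 1975.
(Supply check: R1 ships 105; R2 ships 30; R3 ships 105; R4 ships 100.)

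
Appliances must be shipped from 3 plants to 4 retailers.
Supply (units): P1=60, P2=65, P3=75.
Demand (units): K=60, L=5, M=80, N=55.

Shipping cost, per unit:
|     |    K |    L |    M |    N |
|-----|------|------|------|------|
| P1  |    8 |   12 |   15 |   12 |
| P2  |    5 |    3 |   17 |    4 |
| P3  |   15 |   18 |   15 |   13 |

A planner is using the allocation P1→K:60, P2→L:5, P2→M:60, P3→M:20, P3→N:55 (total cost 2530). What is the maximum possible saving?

Current plan cost = 60·8 + 5·3 + 60·17 + 20·15 + 55·13 = 2530.
Optimal plan:
  P1→K: 55 units
  P1→M: 5 units
  P2→K: 5 units
  P2→L: 5 units
  P2→N: 55 units
  P3→M: 75 units
Optimal cost = 1900.
Saving = 2530 − 1900 = 630.

630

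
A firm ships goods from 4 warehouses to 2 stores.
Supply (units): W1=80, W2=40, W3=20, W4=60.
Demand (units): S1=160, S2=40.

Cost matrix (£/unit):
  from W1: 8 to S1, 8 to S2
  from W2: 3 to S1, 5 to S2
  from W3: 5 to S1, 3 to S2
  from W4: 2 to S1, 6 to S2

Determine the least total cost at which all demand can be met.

One minimum-cost allocation:
  W1–S1: 60 × £8 = £480
  W1–S2: 20 × £8 = £160
  W2–S1: 40 × £3 = £120
  W3–S2: 20 × £3 = £60
  W4–S1: 60 × £2 = £120
Total = 480 + 160 + 120 + 60 + 120 = £940.

940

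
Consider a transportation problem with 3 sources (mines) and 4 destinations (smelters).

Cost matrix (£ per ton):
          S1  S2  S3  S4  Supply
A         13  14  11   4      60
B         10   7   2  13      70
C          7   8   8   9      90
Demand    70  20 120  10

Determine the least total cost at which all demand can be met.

An optimal shipping plan:
  A–S3: 50 × £11 = £550
  A–S4: 10 × £4 = £40
  B–S3: 70 × £2 = £140
  C–S1: 70 × £7 = £490
  C–S2: 20 × £8 = £160
Total = 550 + 40 + 140 + 490 + 160 = £1380.
(Supply check: A ships 60; B ships 70; C ships 90.)

1380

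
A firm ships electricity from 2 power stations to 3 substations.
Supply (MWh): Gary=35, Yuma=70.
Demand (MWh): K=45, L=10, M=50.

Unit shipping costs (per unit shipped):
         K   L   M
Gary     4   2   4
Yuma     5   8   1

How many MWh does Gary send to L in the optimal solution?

Optimal shipments:
  Gary->K: 25 MWh
  Gary->L: 10 MWh
  Yuma->K: 20 MWh
  Yuma->M: 50 MWh
Total cost = 270.
So Gary→L carries 10 MWh.

10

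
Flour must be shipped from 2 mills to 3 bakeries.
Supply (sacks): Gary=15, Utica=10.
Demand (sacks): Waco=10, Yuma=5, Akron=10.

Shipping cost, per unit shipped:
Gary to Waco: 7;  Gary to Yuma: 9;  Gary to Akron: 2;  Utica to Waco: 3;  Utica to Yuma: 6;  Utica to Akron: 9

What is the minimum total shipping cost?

95

Optimal allocation:
  Gary–Yuma: 5 sacks
  Gary–Akron: 10 sacks
  Utica–Waco: 10 sacks
Total cost = 95.
(Supply check: Gary ships 15; Utica ships 10.)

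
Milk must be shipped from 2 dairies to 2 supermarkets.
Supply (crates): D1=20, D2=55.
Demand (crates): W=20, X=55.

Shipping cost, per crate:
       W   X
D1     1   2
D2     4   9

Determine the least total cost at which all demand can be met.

Optimal allocation:
  D1→X: 20 × 2 = 40
  D2→W: 20 × 4 = 80
  D2→X: 35 × 9 = 315
Total = 40 + 80 + 315 = 435.
(Supply check: D1 ships 20; D2 ships 55.)

435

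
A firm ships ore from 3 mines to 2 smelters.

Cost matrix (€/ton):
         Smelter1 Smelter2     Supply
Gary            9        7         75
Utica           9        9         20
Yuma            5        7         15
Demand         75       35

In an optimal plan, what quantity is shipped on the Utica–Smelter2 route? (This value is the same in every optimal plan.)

Solving gives:
  Gary->Smelter1: 40 × €9 = €360
  Gary->Smelter2: 35 × €7 = €245
  Utica->Smelter1: 20 × €9 = €180
  Yuma->Smelter1: 15 × €5 = €75
Total cost = €860.
The route Utica→Smelter2 is not used.

0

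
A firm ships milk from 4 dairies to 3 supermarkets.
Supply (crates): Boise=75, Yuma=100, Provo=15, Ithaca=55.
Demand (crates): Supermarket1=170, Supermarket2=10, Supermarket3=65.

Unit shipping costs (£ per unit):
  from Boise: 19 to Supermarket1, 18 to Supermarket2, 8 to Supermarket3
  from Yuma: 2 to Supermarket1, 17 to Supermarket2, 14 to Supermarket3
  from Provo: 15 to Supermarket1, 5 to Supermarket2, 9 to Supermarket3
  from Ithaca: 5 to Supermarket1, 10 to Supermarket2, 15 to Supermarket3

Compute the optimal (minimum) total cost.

A cheapest plan:
  Boise–Supermarket1: 10 × £19 = £190
  Boise–Supermarket3: 65 × £8 = £520
  Yuma–Supermarket1: 100 × £2 = £200
  Provo–Supermarket1: 5 × £15 = £75
  Provo–Supermarket2: 10 × £5 = £50
  Ithaca–Supermarket1: 55 × £5 = £275
Total = 190 + 520 + 200 + 75 + 50 + 275 = £1310.
(Supply check: Boise ships 75; Yuma ships 100; Provo ships 15; Ithaca ships 55.)

1310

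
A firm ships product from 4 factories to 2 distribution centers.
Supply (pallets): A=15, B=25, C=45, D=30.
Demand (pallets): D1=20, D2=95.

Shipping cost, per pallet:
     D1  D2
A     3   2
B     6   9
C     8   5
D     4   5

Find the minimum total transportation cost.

570

A cheapest plan:
  A→D2: 15 × 2 = 30
  B→D1: 20 × 6 = 120
  B→D2: 5 × 9 = 45
  C→D2: 45 × 5 = 225
  D→D2: 30 × 5 = 150
Total = 30 + 120 + 45 + 225 + 150 = 570.
(Supply check: A ships 15; B ships 25; C ships 45; D ships 30.)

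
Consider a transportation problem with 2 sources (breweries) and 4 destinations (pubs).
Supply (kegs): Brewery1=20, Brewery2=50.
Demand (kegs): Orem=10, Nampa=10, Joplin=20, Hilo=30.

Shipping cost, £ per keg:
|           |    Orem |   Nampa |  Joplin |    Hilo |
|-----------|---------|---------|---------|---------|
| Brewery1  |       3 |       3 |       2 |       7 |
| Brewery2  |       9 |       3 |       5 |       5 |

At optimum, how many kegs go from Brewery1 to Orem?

Optimal shipments:
  Brewery1 to Orem: 10 × £3 = £30
  Brewery1 to Joplin: 10 × £2 = £20
  Brewery2 to Nampa: 10 × £3 = £30
  Brewery2 to Joplin: 10 × £5 = £50
  Brewery2 to Hilo: 30 × £5 = £150
Total cost = £280.
So Brewery1→Orem carries 10 kegs.

10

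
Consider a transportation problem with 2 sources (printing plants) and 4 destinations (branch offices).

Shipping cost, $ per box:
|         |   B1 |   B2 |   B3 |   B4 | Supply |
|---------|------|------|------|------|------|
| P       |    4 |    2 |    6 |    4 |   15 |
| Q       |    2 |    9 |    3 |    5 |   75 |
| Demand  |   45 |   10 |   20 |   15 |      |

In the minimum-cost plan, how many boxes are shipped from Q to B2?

The minimum-cost plan:
  P→B2: 10 × $2 = $20
  P→B4: 5 × $4 = $20
  Q→B1: 45 × $2 = $90
  Q→B3: 20 × $3 = $60
  Q→B4: 10 × $5 = $50
Total cost = $240.
The route Q→B2 is not used.

0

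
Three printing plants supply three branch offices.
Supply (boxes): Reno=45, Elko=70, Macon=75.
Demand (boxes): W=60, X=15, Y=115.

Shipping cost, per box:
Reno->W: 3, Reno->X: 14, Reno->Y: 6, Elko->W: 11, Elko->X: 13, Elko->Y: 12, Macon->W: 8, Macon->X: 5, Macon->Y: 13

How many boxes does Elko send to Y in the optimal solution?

Optimal shipments:
  Reno to Y: 45 boxes
  Elko to Y: 70 boxes
  Macon to W: 60 boxes
  Macon to X: 15 boxes
Total cost = 1665.
So Elko→Y carries 70 boxes.

70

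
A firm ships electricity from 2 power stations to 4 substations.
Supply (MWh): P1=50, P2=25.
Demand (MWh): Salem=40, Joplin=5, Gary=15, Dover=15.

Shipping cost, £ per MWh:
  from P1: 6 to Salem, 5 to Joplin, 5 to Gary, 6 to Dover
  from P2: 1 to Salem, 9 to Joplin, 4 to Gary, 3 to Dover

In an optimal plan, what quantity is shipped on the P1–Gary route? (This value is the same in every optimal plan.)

15

The minimum-cost plan:
  P1→Salem: 15 × £6 = £90
  P1→Joplin: 5 × £5 = £25
  P1→Gary: 15 × £5 = £75
  P1→Dover: 15 × £6 = £90
  P2→Salem: 25 × £1 = £25
Total cost = £305.
So P1→Gary carries 15 MWh.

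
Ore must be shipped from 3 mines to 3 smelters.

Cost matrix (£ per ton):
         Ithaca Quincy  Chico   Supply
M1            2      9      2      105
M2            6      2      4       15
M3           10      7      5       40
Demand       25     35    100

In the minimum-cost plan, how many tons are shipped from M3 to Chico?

20

Solving gives:
  M1 to Ithaca: 25 × £2 = £50
  M1 to Chico: 80 × £2 = £160
  M2 to Quincy: 15 × £2 = £30
  M3 to Quincy: 20 × £7 = £140
  M3 to Chico: 20 × £5 = £100
Total cost = £480.
So M3→Chico carries 20 tons.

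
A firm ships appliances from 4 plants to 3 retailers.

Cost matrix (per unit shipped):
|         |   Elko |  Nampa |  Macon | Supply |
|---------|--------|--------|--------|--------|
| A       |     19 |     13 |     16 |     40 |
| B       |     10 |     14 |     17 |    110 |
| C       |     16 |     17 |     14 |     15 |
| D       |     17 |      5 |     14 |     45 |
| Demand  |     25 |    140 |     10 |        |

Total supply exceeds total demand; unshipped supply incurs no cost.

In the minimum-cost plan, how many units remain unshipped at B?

30

Minimum-cost shipments:
  A–Nampa: 40 × 13 = 520
  B–Elko: 25 × 10 = 250
  B–Nampa: 55 × 14 = 770
  C–Macon: 10 × 14 = 140
  D–Nampa: 45 × 5 = 225
Total cost = 1905.
B ships 80 of its 110, leaving 30.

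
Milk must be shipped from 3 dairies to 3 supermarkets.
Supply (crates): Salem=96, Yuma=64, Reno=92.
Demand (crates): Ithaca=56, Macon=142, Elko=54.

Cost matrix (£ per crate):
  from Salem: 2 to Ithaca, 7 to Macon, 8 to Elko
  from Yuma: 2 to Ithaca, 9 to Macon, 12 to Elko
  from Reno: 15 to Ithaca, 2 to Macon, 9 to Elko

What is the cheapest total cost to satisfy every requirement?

1094

One minimum-cost allocation:
  Salem->Macon: 42 × £7 = £294
  Salem->Elko: 54 × £8 = £432
  Yuma->Ithaca: 56 × £2 = £112
  Yuma->Macon: 8 × £9 = £72
  Reno->Macon: 92 × £2 = £184
Total = 294 + 432 + 112 + 72 + 184 = £1094.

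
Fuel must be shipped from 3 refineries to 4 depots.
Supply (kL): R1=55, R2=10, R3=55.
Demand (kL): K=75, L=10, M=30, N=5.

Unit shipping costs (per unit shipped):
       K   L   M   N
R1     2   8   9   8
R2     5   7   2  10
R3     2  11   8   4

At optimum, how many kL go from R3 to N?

5

Solving gives:
  R1 to K: 45 × 2 = 90
  R1 to L: 10 × 8 = 80
  R2 to M: 10 × 2 = 20
  R3 to K: 30 × 2 = 60
  R3 to M: 20 × 8 = 160
  R3 to N: 5 × 4 = 20
Total cost = 430.
So R3→N carries 5 kL.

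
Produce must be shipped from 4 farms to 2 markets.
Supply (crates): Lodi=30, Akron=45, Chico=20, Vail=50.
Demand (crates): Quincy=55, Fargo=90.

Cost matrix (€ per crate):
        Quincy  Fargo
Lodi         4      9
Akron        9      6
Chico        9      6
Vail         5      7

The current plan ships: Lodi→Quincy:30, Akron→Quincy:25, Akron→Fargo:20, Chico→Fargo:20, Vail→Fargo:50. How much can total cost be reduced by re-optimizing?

125

Current plan cost = 30·4 + 25·9 + 20·6 + 20·6 + 50·7 = €935.
Optimal plan:
  Lodi–Quincy: 30 × €4 = €120
  Akron–Fargo: 45 × €6 = €270
  Chico–Fargo: 20 × €6 = €120
  Vail–Quincy: 25 × €5 = €125
  Vail–Fargo: 25 × €7 = €175
Optimal cost = €810.
Saving = 935 − 810 = €125.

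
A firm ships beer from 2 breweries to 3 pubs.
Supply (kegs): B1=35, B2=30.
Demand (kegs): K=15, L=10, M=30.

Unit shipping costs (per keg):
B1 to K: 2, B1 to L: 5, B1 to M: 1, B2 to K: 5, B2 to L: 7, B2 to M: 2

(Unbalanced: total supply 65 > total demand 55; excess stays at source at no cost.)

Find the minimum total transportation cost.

Optimal allocation:
  B1 to K: 15 kegs
  B1 to L: 10 kegs
  B1 to M: 10 kegs
  B2 to M: 20 kegs
Total cost = 130.

130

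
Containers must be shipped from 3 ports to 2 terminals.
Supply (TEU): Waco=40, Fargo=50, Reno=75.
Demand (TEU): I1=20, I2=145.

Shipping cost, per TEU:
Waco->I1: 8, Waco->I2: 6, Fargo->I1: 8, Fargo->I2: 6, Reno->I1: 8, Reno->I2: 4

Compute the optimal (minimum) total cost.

880

One minimum-cost allocation:
  Waco→I1: 20 × 8 = 160
  Waco→I2: 20 × 6 = 120
  Fargo→I2: 50 × 6 = 300
  Reno→I2: 75 × 4 = 300
Total = 160 + 120 + 300 + 300 = 880.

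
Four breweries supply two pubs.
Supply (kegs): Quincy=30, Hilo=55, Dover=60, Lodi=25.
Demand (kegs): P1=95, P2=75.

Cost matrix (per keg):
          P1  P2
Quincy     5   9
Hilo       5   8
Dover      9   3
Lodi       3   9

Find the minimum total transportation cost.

725

An optimal shipping plan:
  Quincy→P1: 30 × 5 = 150
  Hilo→P1: 40 × 5 = 200
  Hilo→P2: 15 × 8 = 120
  Dover→P2: 60 × 3 = 180
  Lodi→P1: 25 × 3 = 75
Total = 150 + 200 + 120 + 180 + 75 = 725.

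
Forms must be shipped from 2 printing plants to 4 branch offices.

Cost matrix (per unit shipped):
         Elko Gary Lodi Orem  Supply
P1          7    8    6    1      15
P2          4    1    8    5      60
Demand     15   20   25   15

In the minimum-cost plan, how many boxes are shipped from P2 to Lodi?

Optimal shipments:
  P1→Orem: 15 × 1 = 15
  P2→Elko: 15 × 4 = 60
  P2→Gary: 20 × 1 = 20
  P2→Lodi: 25 × 8 = 200
Total cost = 295.
So P2→Lodi carries 25 boxes.

25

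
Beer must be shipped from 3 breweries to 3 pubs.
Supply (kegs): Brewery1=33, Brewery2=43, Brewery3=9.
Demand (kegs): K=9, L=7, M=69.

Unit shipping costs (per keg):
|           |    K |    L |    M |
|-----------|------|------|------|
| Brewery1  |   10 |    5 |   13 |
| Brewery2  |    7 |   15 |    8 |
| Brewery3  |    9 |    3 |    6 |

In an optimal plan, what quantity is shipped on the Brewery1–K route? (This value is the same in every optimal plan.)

The minimum-cost plan:
  Brewery1->K: 9 × 10 = 90
  Brewery1->L: 7 × 5 = 35
  Brewery1->M: 17 × 13 = 221
  Brewery2->M: 43 × 8 = 344
  Brewery3->M: 9 × 6 = 54
Total cost = 744.
So Brewery1→K carries 9 kegs.

9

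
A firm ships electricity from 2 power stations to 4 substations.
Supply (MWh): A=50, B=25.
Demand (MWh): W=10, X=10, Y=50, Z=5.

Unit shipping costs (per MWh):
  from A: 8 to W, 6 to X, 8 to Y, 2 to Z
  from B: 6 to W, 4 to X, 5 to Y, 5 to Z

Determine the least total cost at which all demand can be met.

475

An optimal shipping plan:
  A–W: 10 × 8 = 80
  A–X: 10 × 6 = 60
  A–Y: 25 × 8 = 200
  A–Z: 5 × 2 = 10
  B–Y: 25 × 5 = 125
Total = 80 + 60 + 200 + 10 + 125 = 475.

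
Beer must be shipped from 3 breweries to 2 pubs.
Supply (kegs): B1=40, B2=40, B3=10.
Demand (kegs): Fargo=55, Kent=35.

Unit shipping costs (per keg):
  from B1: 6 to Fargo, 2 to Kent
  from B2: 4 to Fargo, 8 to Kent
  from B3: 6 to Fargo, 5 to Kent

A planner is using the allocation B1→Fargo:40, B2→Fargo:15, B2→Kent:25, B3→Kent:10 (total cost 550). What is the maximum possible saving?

230

Current plan cost = 40·6 + 15·4 + 25·8 + 10·5 = 550.
Optimal plan:
  B1 to Fargo: 5 × 6 = 30
  B1 to Kent: 35 × 2 = 70
  B2 to Fargo: 40 × 4 = 160
  B3 to Fargo: 10 × 6 = 60
Optimal cost = 320.
Saving = 550 − 320 = 230.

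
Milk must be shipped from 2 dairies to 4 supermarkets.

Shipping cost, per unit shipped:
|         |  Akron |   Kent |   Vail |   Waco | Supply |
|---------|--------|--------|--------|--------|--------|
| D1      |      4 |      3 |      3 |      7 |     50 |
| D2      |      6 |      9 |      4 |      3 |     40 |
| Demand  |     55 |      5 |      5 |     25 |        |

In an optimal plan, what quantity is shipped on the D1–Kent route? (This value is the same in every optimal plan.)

Solving gives:
  D1–Akron: 45 × 4 = 180
  D1–Kent: 5 × 3 = 15
  D2–Akron: 10 × 6 = 60
  D2–Vail: 5 × 4 = 20
  D2–Waco: 25 × 3 = 75
Total cost = 350.
So D1→Kent carries 5 crates.

5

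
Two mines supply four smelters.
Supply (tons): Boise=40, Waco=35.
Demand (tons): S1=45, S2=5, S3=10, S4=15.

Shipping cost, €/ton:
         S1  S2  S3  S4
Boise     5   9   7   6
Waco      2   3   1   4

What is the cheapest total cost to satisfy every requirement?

280

An optimal shipping plan:
  Boise→S1: 25 × €5 = €125
  Boise→S4: 15 × €6 = €90
  Waco→S1: 20 × €2 = €40
  Waco→S2: 5 × €3 = €15
  Waco→S3: 10 × €1 = €10
Total = 125 + 90 + 40 + 15 + 10 = €280.
(Supply check: Boise ships 40; Waco ships 35.)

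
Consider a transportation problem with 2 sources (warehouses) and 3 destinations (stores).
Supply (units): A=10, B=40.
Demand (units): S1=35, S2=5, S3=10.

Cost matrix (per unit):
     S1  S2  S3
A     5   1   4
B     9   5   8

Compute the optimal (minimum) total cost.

An optimal shipping plan:
  A to S1: 10 × 5 = 50
  B to S1: 25 × 9 = 225
  B to S2: 5 × 5 = 25
  B to S3: 10 × 8 = 80
Total = 50 + 225 + 25 + 80 = 380.

380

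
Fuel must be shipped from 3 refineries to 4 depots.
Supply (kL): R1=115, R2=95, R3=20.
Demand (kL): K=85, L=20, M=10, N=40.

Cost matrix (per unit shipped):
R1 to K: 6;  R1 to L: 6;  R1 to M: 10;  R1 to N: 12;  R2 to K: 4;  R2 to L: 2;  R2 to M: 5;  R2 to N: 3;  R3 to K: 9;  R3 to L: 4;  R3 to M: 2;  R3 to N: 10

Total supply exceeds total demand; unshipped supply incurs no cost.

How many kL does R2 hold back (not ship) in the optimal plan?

Minimum-cost shipments:
  R1 to K: 40 × 6 = 240
  R2 to K: 45 × 4 = 180
  R2 to L: 10 × 2 = 20
  R2 to N: 40 × 3 = 120
  R3 to L: 10 × 4 = 40
  R3 to M: 10 × 2 = 20
Total cost = 620.
R2 ships 95 of its 95, leaving 0.

0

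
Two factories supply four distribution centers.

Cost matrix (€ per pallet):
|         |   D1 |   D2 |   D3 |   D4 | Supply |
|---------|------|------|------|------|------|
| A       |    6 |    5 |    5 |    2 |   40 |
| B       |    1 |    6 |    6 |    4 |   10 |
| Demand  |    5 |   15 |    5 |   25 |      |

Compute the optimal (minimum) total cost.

A cheapest plan:
  A–D2: 10 × €5 = €50
  A–D3: 5 × €5 = €25
  A–D4: 25 × €2 = €50
  B–D1: 5 × €1 = €5
  B–D2: 5 × €6 = €30
Total = 50 + 25 + 50 + 5 + 30 = €160.

160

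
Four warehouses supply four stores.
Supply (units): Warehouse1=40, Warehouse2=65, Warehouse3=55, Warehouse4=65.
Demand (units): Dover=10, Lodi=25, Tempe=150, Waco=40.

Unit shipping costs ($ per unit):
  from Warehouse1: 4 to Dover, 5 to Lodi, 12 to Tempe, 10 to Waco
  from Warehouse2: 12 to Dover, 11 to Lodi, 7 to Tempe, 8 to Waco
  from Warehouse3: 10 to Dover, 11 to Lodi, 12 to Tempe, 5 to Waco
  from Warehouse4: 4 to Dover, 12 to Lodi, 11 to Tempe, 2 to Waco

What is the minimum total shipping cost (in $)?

1695

An optimal shipping plan:
  Warehouse1 to Dover: 10 × $4 = $40
  Warehouse1 to Lodi: 25 × $5 = $125
  Warehouse1 to Tempe: 5 × $12 = $60
  Warehouse2 to Tempe: 65 × $7 = $455
  Warehouse3 to Tempe: 55 × $12 = $660
  Warehouse4 to Tempe: 25 × $11 = $275
  Warehouse4 to Waco: 40 × $2 = $80
Total = 40 + 125 + 60 + 455 + 660 + 275 + 80 = $1695.
(Supply check: Warehouse1 ships 40; Warehouse2 ships 65; Warehouse3 ships 55; Warehouse4 ships 65.)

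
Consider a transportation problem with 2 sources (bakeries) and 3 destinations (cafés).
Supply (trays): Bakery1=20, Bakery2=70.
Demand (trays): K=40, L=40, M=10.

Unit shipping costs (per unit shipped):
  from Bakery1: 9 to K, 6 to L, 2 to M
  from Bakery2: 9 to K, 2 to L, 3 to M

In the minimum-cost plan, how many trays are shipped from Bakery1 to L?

0

Solving gives:
  Bakery1→K: 10 × 9 = 90
  Bakery1→M: 10 × 2 = 20
  Bakery2→K: 30 × 9 = 270
  Bakery2→L: 40 × 2 = 80
Total cost = 460.
The route Bakery1→L is not used.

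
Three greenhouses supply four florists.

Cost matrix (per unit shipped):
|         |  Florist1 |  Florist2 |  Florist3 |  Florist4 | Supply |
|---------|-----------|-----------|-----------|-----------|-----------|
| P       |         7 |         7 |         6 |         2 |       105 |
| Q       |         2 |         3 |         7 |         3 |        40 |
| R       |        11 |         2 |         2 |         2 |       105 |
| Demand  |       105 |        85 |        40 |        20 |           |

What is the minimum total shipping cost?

A cheapest plan:
  P→Florist1: 65 × 7 = 455
  P→Florist3: 20 × 6 = 120
  P→Florist4: 20 × 2 = 40
  Q→Florist1: 40 × 2 = 80
  R→Florist2: 85 × 2 = 170
  R→Florist3: 20 × 2 = 40
Total = 455 + 120 + 40 + 80 + 170 + 40 = 905.

905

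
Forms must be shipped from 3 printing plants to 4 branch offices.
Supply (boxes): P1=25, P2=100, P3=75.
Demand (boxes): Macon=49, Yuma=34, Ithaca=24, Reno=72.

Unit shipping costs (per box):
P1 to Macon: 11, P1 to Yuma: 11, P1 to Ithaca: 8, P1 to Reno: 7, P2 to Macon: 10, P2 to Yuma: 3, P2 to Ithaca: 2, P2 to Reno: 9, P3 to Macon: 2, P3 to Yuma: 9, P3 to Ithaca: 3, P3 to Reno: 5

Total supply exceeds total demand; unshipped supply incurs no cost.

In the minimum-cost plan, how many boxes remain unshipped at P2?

An optimal plan:
  P1->Reno: 25 × 7 = 175
  P2->Yuma: 34 × 3 = 102
  P2->Ithaca: 24 × 2 = 48
  P2->Reno: 21 × 9 = 189
  P3->Macon: 49 × 2 = 98
  P3->Reno: 26 × 5 = 130
Total cost = 742.
P2 ships 79 of its 100, leaving 21.

21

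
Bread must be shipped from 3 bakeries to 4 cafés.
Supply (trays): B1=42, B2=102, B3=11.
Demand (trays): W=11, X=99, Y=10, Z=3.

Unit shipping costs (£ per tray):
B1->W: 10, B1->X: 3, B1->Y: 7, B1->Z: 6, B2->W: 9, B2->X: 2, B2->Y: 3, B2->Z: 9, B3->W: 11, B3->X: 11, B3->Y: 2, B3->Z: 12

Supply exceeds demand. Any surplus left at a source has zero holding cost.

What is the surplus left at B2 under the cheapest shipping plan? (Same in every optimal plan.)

An optimal plan:
  B1 to X: 8 × £3 = £24
  B1 to Z: 3 × £6 = £18
  B2 to W: 11 × £9 = £99
  B2 to X: 91 × £2 = £182
  B3 to Y: 10 × £2 = £20
Total cost = £343.
B2 ships 102 of its 102, leaving 0.

0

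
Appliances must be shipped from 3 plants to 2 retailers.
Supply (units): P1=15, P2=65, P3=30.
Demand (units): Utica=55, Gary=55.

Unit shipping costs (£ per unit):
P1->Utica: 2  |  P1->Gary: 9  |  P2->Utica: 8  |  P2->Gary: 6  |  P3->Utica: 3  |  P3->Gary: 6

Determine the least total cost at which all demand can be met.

A cheapest plan:
  P1->Utica: 15 × £2 = £30
  P2->Utica: 10 × £8 = £80
  P2->Gary: 55 × £6 = £330
  P3->Utica: 30 × £3 = £90
Total = 30 + 80 + 330 + 90 = £530.
(Supply check: P1 ships 15; P2 ships 65; P3 ships 30.)

530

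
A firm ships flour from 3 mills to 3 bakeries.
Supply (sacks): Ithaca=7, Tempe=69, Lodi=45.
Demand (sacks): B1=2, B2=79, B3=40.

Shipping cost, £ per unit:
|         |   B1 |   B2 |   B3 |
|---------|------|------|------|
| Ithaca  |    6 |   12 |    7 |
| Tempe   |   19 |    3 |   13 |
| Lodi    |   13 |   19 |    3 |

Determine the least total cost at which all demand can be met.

One minimum-cost allocation:
  Ithaca→B2: 7 × £12 = £84
  Tempe→B2: 69 × £3 = £207
  Lodi→B1: 2 × £13 = £26
  Lodi→B2: 3 × £19 = £57
  Lodi→B3: 40 × £3 = £120
Total = 84 + 207 + 26 + 57 + 120 = £494.

494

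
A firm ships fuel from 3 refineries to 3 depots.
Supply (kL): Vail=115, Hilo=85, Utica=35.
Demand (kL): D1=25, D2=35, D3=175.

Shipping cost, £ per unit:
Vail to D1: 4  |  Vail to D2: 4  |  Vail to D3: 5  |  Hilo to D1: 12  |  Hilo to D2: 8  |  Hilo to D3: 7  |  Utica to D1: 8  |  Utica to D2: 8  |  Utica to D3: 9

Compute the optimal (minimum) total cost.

An optimal shipping plan:
  Vail->D2: 25 × £4 = £100
  Vail->D3: 90 × £5 = £450
  Hilo->D3: 85 × £7 = £595
  Utica->D1: 25 × £8 = £200
  Utica->D2: 10 × £8 = £80
Total = 100 + 450 + 595 + 200 + 80 = £1425.

1425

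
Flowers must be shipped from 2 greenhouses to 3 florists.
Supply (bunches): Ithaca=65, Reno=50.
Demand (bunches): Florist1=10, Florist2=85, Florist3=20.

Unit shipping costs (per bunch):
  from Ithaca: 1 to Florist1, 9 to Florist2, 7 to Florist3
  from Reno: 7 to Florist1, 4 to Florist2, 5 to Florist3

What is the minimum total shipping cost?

A cheapest plan:
  Ithaca->Florist1: 10 × 1 = 10
  Ithaca->Florist2: 35 × 9 = 315
  Ithaca->Florist3: 20 × 7 = 140
  Reno->Florist2: 50 × 4 = 200
Total = 10 + 315 + 140 + 200 = 665.
(Supply check: Ithaca ships 65; Reno ships 50.)

665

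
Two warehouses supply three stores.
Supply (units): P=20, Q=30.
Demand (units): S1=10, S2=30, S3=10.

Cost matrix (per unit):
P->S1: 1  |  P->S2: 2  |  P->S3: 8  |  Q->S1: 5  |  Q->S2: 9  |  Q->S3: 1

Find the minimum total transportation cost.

190

One minimum-cost allocation:
  P->S2: 20 × 2 = 40
  Q->S1: 10 × 5 = 50
  Q->S2: 10 × 9 = 90
  Q->S3: 10 × 1 = 10
Total = 40 + 50 + 90 + 10 = 190.
(Supply check: P ships 20; Q ships 30.)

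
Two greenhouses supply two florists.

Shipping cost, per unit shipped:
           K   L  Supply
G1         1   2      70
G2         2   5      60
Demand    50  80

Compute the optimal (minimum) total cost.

290

One minimum-cost allocation:
  G1→L: 70 × 2 = 140
  G2→K: 50 × 2 = 100
  G2→L: 10 × 5 = 50
Total = 140 + 100 + 50 = 290.
(Supply check: G1 ships 70; G2 ships 60.)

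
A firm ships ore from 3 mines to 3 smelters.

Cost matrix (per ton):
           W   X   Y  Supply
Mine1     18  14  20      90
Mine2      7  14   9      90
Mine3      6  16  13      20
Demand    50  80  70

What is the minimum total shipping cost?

2190

Optimal allocation:
  Mine1->X: 80 × 14 = 1120
  Mine1->Y: 10 × 20 = 200
  Mine2->W: 30 × 7 = 210
  Mine2->Y: 60 × 9 = 540
  Mine3->W: 20 × 6 = 120
Total = 1120 + 200 + 210 + 540 + 120 = 2190.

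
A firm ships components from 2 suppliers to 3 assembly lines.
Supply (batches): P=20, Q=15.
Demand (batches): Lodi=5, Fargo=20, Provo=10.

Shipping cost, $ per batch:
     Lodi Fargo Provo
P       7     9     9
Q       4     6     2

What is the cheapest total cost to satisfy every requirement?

One minimum-cost allocation:
  P to Lodi: 5 × $7 = $35
  P to Fargo: 15 × $9 = $135
  Q to Fargo: 5 × $6 = $30
  Q to Provo: 10 × $2 = $20
Total = 35 + 135 + 30 + 20 = $220.

220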